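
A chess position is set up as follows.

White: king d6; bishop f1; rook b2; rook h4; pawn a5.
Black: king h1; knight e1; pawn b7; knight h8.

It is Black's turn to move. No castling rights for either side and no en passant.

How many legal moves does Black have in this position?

Black to move; king on h1.
In check: yes, from the white rook on h4.
Legal moves: Kg1.
Count: 1.

1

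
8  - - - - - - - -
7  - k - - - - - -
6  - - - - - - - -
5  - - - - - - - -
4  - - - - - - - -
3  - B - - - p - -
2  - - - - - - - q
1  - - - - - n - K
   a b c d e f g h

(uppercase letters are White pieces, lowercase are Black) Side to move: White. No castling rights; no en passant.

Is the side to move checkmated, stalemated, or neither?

checkmate

White to move; white king on h1.
In check: yes, from the black queen on h2.
King squares — g1: attacked by Qh2; g2: attacked by Qh2; h2: attacked by Nf1.
Legal moves for White: none.
In check with no legal moves → checkmate.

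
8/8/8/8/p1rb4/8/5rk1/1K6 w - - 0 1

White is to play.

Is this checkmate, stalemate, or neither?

stalemate

White to move; white king on b1.
In check: no.
King squares — a1: attacked by Bd4; c1: attacked by Rc4; a2: attacked by Rf2; b2: attacked by Rf2; c2: attacked by Rf2.
Legal moves for White: none.
Not in check and no legal moves → stalemate.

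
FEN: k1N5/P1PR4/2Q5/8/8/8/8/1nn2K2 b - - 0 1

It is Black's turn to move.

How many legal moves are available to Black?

Black to move; king on a8.
In check: yes, from the white queen on c6.
Legal moves: none.
Count: 0.

0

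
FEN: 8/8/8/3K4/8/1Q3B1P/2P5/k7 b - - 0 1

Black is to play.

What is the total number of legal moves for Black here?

Black to move; king on a1.
In check: no.
Legal moves: none.
Count: 0.

0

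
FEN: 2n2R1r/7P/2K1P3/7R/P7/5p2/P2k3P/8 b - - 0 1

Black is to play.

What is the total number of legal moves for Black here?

16

Black to move; king on d2.
In check: no.
Legal moves: Rg8, Rxf8, Rxh7, Ne7+, Na7+, Nd6, Nb6, Ke3, Kd3, Kc3, Ke2, Kc2, Ke1, Kd1, Kc1, f2.
Count: 16.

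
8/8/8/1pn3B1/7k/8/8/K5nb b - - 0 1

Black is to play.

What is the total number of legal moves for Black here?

5

Black to move; king on h4.
In check: yes, from the white bishop on g5.
Legal moves: Kh5, Kxg5, Kg4, Kh3, Kg3.
Count: 5.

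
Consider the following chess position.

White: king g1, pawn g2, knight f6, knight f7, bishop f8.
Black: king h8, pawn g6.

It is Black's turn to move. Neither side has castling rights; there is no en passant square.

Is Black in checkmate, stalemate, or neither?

Black to move; black king on h8.
In check: yes, from the white knight on f7.
King squares — g7: attacked by Bf8; h7: attacked by Nf6; g8: attacked by Nf6.
Legal moves for Black: none.
In check with no legal moves → checkmate.

checkmate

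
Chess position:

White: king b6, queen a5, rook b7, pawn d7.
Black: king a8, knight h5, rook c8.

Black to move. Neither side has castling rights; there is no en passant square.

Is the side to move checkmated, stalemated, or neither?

Black to move; black king on a8.
In check: yes, from the white queen on a5.
King squares — a7: attacked by Qa5; b7: attacked by Kb6; b8: attacked by Rb7.
Legal moves for Black: none.
In check with no legal moves → checkmate.

checkmate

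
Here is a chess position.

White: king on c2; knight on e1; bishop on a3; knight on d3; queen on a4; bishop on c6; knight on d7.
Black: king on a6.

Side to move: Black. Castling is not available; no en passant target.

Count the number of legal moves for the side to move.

0

Black to move; king on a6.
In check: yes, from the white queen on a4.
Legal moves: none.
Count: 0.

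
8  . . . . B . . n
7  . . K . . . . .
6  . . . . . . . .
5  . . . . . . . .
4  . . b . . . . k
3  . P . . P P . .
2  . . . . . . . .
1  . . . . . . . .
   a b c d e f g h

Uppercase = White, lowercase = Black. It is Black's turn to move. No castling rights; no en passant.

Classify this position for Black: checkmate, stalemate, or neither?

Black to move; black king on h4.
In check: no.
Legal moves for Black: Nf7, Ng6, Kg5, Kh3, Kg3, Bg8, Bf7, Be6, Ba6, Bd5, Bb5, Bd3, Bxb3, Be2, Bf1.
Black has 15 legal moves and is not in check → neither.

neither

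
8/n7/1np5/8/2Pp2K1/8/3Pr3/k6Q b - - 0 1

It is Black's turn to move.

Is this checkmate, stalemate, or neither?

neither

Black to move; black king on a1.
In check: yes, from the white queen on h1.
King squares — b1: attacked by Qh1; a2: available; b2: available.
Legal moves for Black: Kb2, Ka2, Re1.
Black is in check but has 3 legal moves → neither.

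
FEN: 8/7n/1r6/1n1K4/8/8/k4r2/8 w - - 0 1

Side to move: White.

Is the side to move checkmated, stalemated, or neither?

White to move; white king on d5.
In check: no.
Legal moves for White: Ke5, Kc5, Ke4, Kc4.
White has 4 legal moves and is not in check → neither.

neither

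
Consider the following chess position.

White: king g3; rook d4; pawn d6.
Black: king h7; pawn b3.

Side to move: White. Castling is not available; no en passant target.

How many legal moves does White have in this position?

20

White to move; king on g3.
In check: no.
Legal moves: Rd5, Rh4+, Rg4, Rf4, Re4, Rc4, Rb4, Ra4, Rd3, Rd2, Rd1, Kh4, Kg4, Kf4, Kh3, Kf3, Kh2, Kg2, Kf2, d7.
Count: 20.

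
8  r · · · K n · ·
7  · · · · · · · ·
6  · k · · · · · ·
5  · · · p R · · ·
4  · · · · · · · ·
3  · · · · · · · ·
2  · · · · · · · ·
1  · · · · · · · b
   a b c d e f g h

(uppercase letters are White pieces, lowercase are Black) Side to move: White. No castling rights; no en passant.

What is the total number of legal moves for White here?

2

White to move; king on e8.
In check: yes, from the black rook on a8.
Legal moves: Kf7, Ke7.
Count: 2.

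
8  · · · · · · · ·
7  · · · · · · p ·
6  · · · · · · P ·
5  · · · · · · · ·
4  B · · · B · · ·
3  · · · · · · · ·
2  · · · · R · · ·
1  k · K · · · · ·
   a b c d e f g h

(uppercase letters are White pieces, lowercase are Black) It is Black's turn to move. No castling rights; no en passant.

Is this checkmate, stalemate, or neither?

stalemate

Black to move; black king on a1.
In check: no.
King squares — b1: attacked by Kc1; a2: attacked by Re2; b2: attacked by Kc1.
Legal moves for Black: none.
Not in check and no legal moves → stalemate.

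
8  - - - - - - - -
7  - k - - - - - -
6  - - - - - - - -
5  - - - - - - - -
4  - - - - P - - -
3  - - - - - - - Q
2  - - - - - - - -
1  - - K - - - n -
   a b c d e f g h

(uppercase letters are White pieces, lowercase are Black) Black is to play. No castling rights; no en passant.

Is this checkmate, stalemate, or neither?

Black to move; black king on b7.
In check: no.
Legal moves for Black: Kb8, Ka8, Kc7, Ka7, Kc6, Kb6, Ka6, Nxh3, Nf3, Ne2+.
Black has 10 legal moves and is not in check → neither.

neither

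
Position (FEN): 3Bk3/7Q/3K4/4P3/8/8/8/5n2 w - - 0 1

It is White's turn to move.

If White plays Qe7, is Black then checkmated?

yes

After Qe7: black king on e8; in check: yes, from the white queen on e7.
King squares — d7: attacked by Kd6; e7: attacked by Kd6; f7: attacked by Qe7; d8: attacked by Qe7; f8: attacked by Qe7.
Black has no legal moves → checkmate.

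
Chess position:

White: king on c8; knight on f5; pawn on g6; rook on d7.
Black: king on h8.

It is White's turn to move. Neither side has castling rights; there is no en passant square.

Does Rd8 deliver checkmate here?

After Rd8: black king on h8; in check: yes, from the white rook on d8.
King squares — g7: attacked by Nf5; h7: attacked by Pg6; g8: attacked by Rd8.
Black has no legal moves → checkmate.

yes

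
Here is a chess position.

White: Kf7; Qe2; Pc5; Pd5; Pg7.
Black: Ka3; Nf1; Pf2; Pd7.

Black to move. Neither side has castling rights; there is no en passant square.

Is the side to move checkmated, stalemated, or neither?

neither

Black to move; black king on a3.
In check: no.
Legal moves for Black: Kb4, Ka4, Kb3, Ng3, Ne3, Nh2, Nd2, d6.
Black has 8 legal moves and is not in check → neither.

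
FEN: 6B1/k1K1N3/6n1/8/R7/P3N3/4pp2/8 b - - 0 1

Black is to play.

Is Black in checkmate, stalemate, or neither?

Black to move; black king on a7.
In check: yes, from the white rook on a4.
King squares — a6: attacked by Ra4; b6: attacked by Kc7; b7: attacked by Kc7; a8: attacked by Ra4; b8: attacked by Kc7.
Legal moves for Black: none.
In check with no legal moves → checkmate.

checkmate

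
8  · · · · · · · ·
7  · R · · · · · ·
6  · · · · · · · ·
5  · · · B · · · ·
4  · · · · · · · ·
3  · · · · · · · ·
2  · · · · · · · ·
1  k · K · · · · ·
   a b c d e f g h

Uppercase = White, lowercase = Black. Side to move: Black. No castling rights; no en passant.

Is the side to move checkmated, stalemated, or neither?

Black to move; black king on a1.
In check: no.
King squares — b1: attacked by Kc1; a2: attacked by Bd5; b2: attacked by Kc1.
Legal moves for Black: none.
Not in check and no legal moves → stalemate.

stalemate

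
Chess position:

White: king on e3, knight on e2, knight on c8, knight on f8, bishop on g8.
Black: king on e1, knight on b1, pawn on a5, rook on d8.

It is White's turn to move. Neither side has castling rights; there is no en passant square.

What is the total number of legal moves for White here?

24

White to move; king on e3.
In check: no.
Legal moves: Bh7, Bf7, Be6, Bd5, Bc4, Bb3, Ba2, Nh7, Nd7, Ng6, Ne6, Ne7, Na7, Nd6, Nb6, Kf4, Ke4, Kf3, Nf4, Nd4, Ng3, Nc3, Ng1, Nc1.
Count: 24.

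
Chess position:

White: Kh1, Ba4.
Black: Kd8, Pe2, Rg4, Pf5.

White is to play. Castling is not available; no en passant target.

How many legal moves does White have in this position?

8

White to move; king on h1.
In check: no.
Legal moves: Be8, Bd7, Bc6, Bb5, Bb3, Bc2, Bd1, Kh2.
Count: 8.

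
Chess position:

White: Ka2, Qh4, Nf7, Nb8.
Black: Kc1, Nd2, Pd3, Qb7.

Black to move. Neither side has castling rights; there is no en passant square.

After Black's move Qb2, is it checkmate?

After Qb2: white king on a2; in check: yes, from the black queen on b2.
King squares — a1: attacked by Qb2; b1: attacked by Kc1; b2: attacked by Kc1; a3: attacked by Qb2; b3: attacked by Qb2.
White has no legal moves → checkmate.

yes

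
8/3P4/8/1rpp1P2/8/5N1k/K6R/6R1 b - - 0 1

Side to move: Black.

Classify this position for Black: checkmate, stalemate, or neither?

checkmate

Black to move; black king on h3.
In check: yes, from the white rook on h2.
King squares — g2: attacked by Rg1; h2: attacked by Nf3; g3: attacked by Rg1; g4: attacked by Rg1; h4: attacked by Rh2.
Legal moves for Black: none.
In check with no legal moves → checkmate.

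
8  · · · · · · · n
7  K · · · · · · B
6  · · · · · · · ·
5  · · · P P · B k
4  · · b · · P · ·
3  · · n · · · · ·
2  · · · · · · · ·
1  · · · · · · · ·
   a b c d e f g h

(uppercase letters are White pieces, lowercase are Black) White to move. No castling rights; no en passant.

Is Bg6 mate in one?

no

After Bg6: black king on h5; in check: yes, from the white bishop on g6.
Black has 3 legal replies: Kxg6, Kg4, Nxg6.
In check but a legal move exists → not checkmate.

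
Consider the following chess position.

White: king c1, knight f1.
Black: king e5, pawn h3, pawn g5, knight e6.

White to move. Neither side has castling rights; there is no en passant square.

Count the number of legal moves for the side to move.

9

White to move; king on c1.
In check: no.
Legal moves: Ng3, Ne3, Nh2, Nd2, Kd2, Kc2, Kb2, Kd1, Kb1.
Count: 9.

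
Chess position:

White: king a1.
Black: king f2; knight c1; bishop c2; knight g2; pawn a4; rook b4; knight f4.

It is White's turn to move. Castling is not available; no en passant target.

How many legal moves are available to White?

0

White to move; king on a1.
In check: no.
Legal moves: none.
Count: 0.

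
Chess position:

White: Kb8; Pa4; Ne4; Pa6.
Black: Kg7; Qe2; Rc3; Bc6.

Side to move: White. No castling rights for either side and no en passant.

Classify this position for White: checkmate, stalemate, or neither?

neither

White to move; white king on b8.
In check: no.
Legal moves for White: Kc8, Kc7, Ka7, Nf6, Nd6, Ng5, Nc5, Ng3, Nxc3, Nf2, Nd2, a7, a5.
White has 13 legal moves and is not in check → neither.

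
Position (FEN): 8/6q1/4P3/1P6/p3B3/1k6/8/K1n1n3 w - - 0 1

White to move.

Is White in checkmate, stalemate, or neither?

neither

White to move; white king on a1.
In check: yes, from the black queen on g7.
King squares — b1: available; a2: attacked by Nc1; b2: attacked by Kb3.
Legal moves for White: Kb1.
White is in check but has 1 legal move → neither.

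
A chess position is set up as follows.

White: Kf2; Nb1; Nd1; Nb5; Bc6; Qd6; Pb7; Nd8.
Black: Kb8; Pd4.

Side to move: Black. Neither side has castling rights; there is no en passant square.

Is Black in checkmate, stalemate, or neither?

checkmate

Black to move; black king on b8.
In check: yes, from the white queen on d6.
King squares — a7: attacked by Nb5; b7: attacked by Bc6; c7: attacked by Nb5; a8: attacked by Pb7; c8: attacked by Pb7.
Legal moves for Black: none.
In check with no legal moves → checkmate.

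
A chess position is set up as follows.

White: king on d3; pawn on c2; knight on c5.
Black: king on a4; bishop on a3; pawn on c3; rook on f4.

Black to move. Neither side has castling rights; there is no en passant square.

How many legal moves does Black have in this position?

Black to move; king on a4.
In check: yes, from the white knight on c5.
Legal moves: Kb5, Ka5, Kb4, Bxc5.
Count: 4.

4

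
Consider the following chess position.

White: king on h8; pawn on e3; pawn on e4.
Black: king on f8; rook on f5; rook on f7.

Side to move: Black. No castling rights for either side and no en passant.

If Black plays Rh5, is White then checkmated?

After Rh5: white king on h8; in check: yes, from the black rook on h5.
King squares — g7: attacked by Rf7; h7: attacked by Rh5; g8: attacked by Kf8.
White has no legal moves → checkmate.

yes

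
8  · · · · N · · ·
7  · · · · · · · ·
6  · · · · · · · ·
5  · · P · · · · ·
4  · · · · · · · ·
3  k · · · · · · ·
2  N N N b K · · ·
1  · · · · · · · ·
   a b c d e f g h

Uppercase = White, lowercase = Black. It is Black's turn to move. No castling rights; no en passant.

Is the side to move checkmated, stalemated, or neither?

Black to move; black king on a3.
In check: yes, from the white knight on c2.
King squares — a2: available; b2: available; b3: available; a4: attacked by Nb2; b4: attacked by Na2.
Legal moves for Black: Kb3, Kxb2, Kxa2.
Black is in check but has 3 legal moves → neither.

neither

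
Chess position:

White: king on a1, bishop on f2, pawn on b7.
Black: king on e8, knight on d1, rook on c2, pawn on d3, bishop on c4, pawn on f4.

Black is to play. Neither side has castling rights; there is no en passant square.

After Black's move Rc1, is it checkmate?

After Rc1: white king on a1; in check: yes, from the black rook on c1.
King squares — b1: attacked by Rc1; a2: attacked by Bc4; b2: attacked by Nd1.
White has no legal moves → checkmate.

yes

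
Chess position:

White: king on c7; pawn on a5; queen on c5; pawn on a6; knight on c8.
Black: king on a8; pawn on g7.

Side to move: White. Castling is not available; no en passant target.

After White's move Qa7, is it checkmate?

After Qa7: black king on a8; in check: yes, from the white queen on a7.
King squares — a7: attacked by Nc8; b7: attacked by Pa6; b8: attacked by Qa7.
Black has no legal moves → checkmate.

yes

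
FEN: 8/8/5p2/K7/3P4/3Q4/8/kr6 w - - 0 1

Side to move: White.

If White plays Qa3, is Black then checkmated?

yes

After Qa3: black king on a1; in check: yes, from the white queen on a3.
King squares — b1: own rook; a2: attacked by Qa3; b2: attacked by Qa3.
Black has no legal moves → checkmate.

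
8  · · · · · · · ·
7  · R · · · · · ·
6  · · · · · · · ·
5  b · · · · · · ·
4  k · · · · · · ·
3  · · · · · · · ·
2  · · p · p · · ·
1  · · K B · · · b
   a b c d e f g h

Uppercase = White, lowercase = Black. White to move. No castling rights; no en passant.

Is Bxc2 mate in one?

no

After Bxc2: black king on a4; in check: yes, from the white bishop on c2.
Black has 1 legal reply: Ka3.
In check but a legal move exists → not checkmate.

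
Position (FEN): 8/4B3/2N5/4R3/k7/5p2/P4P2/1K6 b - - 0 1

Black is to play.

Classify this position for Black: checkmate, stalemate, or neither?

Black to move; black king on a4.
In check: no.
King squares — a3: attacked by Be7; b3: attacked by Pa2; b4: attacked by Nc6; a5: attacked by Re5; b5: attacked by Re5.
Legal moves for Black: none.
Not in check and no legal moves → stalemate.

stalemate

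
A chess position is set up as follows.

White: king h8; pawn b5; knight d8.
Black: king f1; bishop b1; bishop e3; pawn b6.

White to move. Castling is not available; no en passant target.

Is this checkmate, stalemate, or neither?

White to move; white king on h8.
In check: no.
Legal moves for White: Kg8, Kg7, Nf7, Nb7, Ne6, Nc6.
White has 6 legal moves and is not in check → neither.

neither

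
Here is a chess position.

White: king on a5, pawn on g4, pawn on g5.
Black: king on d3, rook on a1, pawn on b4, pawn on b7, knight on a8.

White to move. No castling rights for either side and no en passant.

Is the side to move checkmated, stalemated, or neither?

neither

White to move; white king on a5.
In check: yes, from the black rook on a1.
Legal moves for White: Kb5, Kxb4.
White is in check but has 2 legal moves → neither.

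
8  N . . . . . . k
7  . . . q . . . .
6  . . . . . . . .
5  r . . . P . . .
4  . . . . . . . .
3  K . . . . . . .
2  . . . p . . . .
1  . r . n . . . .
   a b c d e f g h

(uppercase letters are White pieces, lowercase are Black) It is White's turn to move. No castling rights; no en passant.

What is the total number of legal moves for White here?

0

White to move; king on a3.
In check: yes, from the black rook on a5.
Legal moves: none.
Count: 0.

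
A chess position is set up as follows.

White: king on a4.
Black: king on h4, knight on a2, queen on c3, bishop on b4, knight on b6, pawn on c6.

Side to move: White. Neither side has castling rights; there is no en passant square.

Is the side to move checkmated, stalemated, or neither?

checkmate

White to move; white king on a4.
In check: yes, from the black knight on b6.
King squares — a3: attacked by Qc3; b3: attacked by Qc3; b4: attacked by Na2; a5: attacked by Bb4; b5: attacked by Pc6.
Legal moves for White: none.
In check with no legal moves → checkmate.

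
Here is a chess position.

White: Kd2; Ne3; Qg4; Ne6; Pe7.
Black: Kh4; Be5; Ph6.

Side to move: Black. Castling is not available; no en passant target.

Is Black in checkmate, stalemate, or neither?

Black to move; black king on h4.
In check: yes, from the white queen on g4.
King squares — g3: attacked by Qg4; h3: attacked by Qg4; g4: attacked by Ne3; g5: attacked by Qg4; h5: attacked by Qg4.
Legal moves for Black: none.
In check with no legal moves → checkmate.

checkmate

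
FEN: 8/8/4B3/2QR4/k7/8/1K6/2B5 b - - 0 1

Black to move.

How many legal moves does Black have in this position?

Black to move; king on a4.
In check: no.
Legal moves: none.
Count: 0.

0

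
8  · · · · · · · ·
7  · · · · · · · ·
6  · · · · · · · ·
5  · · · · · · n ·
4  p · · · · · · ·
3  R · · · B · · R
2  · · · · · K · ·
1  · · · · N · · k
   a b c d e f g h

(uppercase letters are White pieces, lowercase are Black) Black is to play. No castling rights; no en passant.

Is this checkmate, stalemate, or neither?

Black to move; black king on h1.
In check: yes, from the white rook on h3.
King squares — g1: attacked by Kf2; g2: attacked by Ne1; h2: attacked by Rh3.
Legal moves for Black: Nxh3+.
Black is in check but has 1 legal move → neither.

neither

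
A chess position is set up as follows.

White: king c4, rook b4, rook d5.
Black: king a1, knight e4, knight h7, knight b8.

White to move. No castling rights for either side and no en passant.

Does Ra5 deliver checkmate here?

yes

After Ra5: black king on a1; in check: yes, from the white rook on a5.
King squares — b1: attacked by Rb4; a2: attacked by Ra5; b2: attacked by Rb4.
Black has no legal moves → checkmate.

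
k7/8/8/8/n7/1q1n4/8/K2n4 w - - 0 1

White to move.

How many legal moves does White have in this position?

White to move; king on a1.
In check: no.
Legal moves: none.
Count: 0.

0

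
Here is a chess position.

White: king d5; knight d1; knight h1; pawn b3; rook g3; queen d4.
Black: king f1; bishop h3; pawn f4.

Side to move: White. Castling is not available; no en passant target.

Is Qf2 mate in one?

After Qf2: black king on f1; in check: yes, from the white queen on f2.
King squares — e1: attacked by Qf2; g1: attacked by Qf2; e2: attacked by Qf2; f2: attacked by Nd1; g2: attacked by Qf2.
Black has no legal moves → checkmate.

yes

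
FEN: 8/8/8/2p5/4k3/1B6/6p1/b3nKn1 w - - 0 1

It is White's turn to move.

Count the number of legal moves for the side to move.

3

White to move; king on f1.
In check: yes, from the black pawn on g2.
Legal moves: Kf2, Kxg1, Kxe1.
Count: 3.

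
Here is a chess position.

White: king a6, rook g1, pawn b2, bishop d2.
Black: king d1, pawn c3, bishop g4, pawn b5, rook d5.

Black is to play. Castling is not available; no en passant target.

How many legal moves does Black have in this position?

Black to move; king on d1.
In check: yes, from the white rook on g1.
Legal moves: Ke2, Kxd2, Kc2.
Count: 3.

3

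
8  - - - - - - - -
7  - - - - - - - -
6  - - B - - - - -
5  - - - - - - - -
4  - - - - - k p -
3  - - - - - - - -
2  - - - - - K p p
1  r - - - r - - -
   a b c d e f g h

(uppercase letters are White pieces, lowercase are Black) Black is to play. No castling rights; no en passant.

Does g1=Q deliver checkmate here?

After g1=Q: white king on f2; in check: yes, from the black queen on g1.
King squares — e1: attacked by Ra1; f1: attacked by Re1; g1: attacked by Re1; e2: attacked by Re1; g2: attacked by Qg1; e3: attacked by Re1; f3: attacked by Kf4; g3: attacked by Qg1.
White has no legal moves → checkmate.

yes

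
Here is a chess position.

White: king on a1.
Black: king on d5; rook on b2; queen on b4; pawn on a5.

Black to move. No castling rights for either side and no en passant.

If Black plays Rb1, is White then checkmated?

After Rb1: white king on a1; in check: yes, from the black rook on b1.
White has 1 legal reply: Ka2.
In check but a legal move exists → not checkmate.

no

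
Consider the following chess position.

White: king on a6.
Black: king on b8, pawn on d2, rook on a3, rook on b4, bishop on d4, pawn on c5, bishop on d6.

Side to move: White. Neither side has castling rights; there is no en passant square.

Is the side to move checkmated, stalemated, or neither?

checkmate

White to move; white king on a6.
In check: yes, from the black rook on a3.
King squares — a5: attacked by Ra3; b5: attacked by Rb4; b6: attacked by Rb4; a7: attacked by Ra3; b7: attacked by Rb4.
Legal moves for White: none.
In check with no legal moves → checkmate.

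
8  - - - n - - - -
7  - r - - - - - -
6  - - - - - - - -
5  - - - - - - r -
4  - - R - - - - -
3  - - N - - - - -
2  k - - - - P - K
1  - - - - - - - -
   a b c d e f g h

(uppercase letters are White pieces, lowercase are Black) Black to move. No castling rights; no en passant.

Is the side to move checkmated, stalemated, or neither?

Black to move; black king on a2.
In check: yes, from the white knight on c3.
King squares — a1: available; b1: attacked by Nc3; b2: available; a3: available; b3: available.
Legal moves for Black: Kb3, Ka3, Kb2, Ka1.
Black is in check but has 4 legal moves → neither.

neither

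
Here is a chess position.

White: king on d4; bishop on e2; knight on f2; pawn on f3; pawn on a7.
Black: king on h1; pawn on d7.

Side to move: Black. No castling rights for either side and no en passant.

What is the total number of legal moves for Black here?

3

Black to move; king on h1.
In check: yes, from the white knight on f2.
Legal moves: Kh2, Kg2, Kg1.
Count: 3.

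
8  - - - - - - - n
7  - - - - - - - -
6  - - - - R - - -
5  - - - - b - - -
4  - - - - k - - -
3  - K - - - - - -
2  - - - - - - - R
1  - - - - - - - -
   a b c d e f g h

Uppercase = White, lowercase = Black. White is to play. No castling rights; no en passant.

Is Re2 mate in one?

After Re2: black king on e4; in check: yes, from the white rook on e2.
Black has 6 legal replies: Kf5, Kd5, Kf4, Kd4, Kf3, Kd3.
In check but a legal move exists → not checkmate.

no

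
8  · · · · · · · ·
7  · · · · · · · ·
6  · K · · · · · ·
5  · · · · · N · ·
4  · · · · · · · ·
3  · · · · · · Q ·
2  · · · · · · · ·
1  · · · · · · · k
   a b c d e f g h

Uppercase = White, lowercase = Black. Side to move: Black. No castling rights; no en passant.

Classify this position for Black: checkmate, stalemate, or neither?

Black to move; black king on h1.
In check: no.
King squares — g1: attacked by Qg3; g2: attacked by Qg3; h2: attacked by Qg3.
Legal moves for Black: none.
Not in check and no legal moves → stalemate.

stalemate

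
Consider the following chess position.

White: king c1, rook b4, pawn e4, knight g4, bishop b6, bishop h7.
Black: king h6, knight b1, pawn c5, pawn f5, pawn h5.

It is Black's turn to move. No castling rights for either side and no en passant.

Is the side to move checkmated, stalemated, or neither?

Black to move; black king on h6.
In check: yes, from the white knight on g4.
King squares — g5: available; h5: own pawn; g6: attacked by Bh7; g7: available; h7: available.
Legal moves for Black: Kxh7, Kg7, Kg5, hxg4, fxg4.
Black is in check but has 5 legal moves → neither.

neither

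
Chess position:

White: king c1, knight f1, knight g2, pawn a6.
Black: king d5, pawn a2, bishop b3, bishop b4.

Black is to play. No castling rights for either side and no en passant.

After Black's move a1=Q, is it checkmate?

After a1=Q: white king on c1; in check: yes, from the black queen on a1.
King squares — b1: attacked by Qa1; d1: attacked by Qa1; b2: attacked by Qa1; c2: attacked by Bb3; d2: attacked by Bb4.
White has no legal moves → checkmate.

yes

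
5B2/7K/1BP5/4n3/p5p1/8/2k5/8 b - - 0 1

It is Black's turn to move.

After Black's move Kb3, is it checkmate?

After Kb3: white king on h7; in check: no.
White is not in check, so this cannot be checkmate.

no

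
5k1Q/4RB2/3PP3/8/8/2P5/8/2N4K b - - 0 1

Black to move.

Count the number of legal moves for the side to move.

Black to move; king on f8.
In check: yes, from the white queen on h8.
Legal moves: none.
Count: 0.

0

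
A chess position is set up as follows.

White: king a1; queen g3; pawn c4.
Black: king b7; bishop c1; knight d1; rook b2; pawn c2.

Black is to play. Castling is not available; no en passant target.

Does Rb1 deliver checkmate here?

After Rb1: white king on a1; in check: yes, from the black rook on b1.
White has 1 legal reply: Ka2.
In check but a legal move exists → not checkmate.

no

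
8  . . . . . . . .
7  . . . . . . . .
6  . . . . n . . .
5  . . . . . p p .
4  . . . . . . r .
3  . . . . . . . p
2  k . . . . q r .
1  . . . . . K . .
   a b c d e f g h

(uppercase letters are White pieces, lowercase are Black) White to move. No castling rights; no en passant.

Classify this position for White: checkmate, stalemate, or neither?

checkmate

White to move; white king on f1.
In check: yes, from the black queen on f2.
King squares — e1: attacked by Qf2; g1: attacked by Qf2; e2: attacked by Qf2; f2: attacked by Rg2; g2: attacked by Qf2.
Legal moves for White: none.
In check with no legal moves → checkmate.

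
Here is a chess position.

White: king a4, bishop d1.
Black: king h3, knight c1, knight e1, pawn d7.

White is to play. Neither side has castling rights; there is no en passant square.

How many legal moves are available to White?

10

White to move; king on a4.
In check: no.
Legal moves: Kb5, Ka5, Kb4, Ka3, Bh5, Bg4+, Bf3, Bb3, Be2, Bc2.
Count: 10.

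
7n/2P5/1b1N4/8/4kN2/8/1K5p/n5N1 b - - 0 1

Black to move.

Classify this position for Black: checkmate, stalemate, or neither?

Black to move; black king on e4.
In check: yes, from the white knight on d6.
King squares — d3: attacked by Nf4; e3: available; f3: attacked by Ng1; d4: available; f4: available; d5: attacked by Nf4; e5: available; f5: attacked by Nd6.
Legal moves for Black: Ke5, Kxf4, Kd4, Ke3.
Black is in check but has 4 legal moves → neither.

neither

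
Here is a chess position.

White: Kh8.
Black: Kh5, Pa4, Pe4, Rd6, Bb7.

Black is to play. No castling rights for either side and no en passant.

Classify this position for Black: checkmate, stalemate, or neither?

Black to move; black king on h5.
In check: no.
Legal moves for Black include: Bc8, Ba8, Bc6, Ba6, Bd5, Rd8+, Rd7, Rh6+, Rg6, Rf6, Re6, Rc6, Rb6, Ra6, Rd5, Rd4, Rd3, Rd2, ... (list truncated; more exist).
Black has legal moves and is not in check → neither.

neither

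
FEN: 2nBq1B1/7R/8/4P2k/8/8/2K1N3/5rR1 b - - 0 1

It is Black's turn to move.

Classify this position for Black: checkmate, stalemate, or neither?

Black to move; black king on h5.
In check: yes, from the white rook on h7.
King squares — g4: attacked by Rg1; h4: attacked by Rh7; g5: attacked by Rg1; g6: attacked by Rg1; h6: attacked by Rh7.
Legal moves for Black: none.
In check with no legal moves → checkmate.

checkmate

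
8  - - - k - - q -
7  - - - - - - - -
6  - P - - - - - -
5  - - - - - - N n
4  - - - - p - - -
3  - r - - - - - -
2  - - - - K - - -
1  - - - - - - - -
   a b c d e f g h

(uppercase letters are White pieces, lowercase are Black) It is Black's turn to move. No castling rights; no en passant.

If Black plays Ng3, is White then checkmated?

After Ng3: white king on e2; in check: yes, from the black knight on g3.
White has 4 legal replies: Kf2, Kd2, Ke1, Kd1.
In check but a legal move exists → not checkmate.

no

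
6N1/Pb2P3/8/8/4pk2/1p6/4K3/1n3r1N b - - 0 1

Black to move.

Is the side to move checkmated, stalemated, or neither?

Black to move; black king on f4.
In check: no.
Legal moves for Black include: Bc8, Ba8, Bc6, Ba6#, Bd5, Kg5, Kf5, Ke5, Kg4, Rf3, Rf2+, Rxh1, Rg1, Re1+, Rd1, Rc1, Nc3+, Na3, ... (list truncated; more exist).
Black has legal moves and is not in check → neither.

neither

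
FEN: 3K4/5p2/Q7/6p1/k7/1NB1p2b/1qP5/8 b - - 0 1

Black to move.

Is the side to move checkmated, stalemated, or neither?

checkmate

Black to move; black king on a4.
In check: yes, from the white queen on a6.
King squares — a3: attacked by Qa6; b3: attacked by Pc2; b4: attacked by Bc3; a5: attacked by Nb3; b5: attacked by Qa6.
Legal moves for Black: none.
In check with no legal moves → checkmate.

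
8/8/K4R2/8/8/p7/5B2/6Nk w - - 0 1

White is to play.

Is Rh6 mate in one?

no

After Rh6: black king on h1; in check: yes, from the white rook on h6.
Black has 1 legal reply: Kg2.
In check but a legal move exists → not checkmate.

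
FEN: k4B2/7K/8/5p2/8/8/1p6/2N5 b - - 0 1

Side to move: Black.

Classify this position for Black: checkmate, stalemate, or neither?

Black to move; black king on a8.
In check: no.
Legal moves for Black: Kb8, Kb7, Ka7, bxc1=Q, bxc1=R, bxc1=B, bxc1=N, f4, b1=Q, b1=R, b1=B, b1=N.
Black has 12 legal moves and is not in check → neither.

neither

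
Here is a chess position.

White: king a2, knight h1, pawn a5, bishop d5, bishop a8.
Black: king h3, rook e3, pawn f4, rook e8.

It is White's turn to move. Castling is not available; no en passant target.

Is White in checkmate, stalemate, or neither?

neither

White to move; white king on a2.
In check: no.
Legal moves for White: Bab7, Bac6, Bg8, Bf7, Bdb7, Be6+, Bdc6, Be4, Bc4, Bf3, Bb3, Bg2+, Kb2, Kb1, Ka1, Ng3, Nf2+, a6.
White has 18 legal moves and is not in check → neither.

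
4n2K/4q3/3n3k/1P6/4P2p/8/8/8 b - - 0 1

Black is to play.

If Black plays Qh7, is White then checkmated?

yes

After Qh7: white king on h8; in check: yes, from the black queen on h7.
King squares — g7: attacked by Kh6; h7: attacked by Kh6; g8: attacked by Qh7.
White has no legal moves → checkmate.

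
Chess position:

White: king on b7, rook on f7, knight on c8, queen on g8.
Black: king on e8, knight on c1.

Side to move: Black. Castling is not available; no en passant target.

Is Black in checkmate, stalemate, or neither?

checkmate

Black to move; black king on e8.
In check: yes, from the white queen on g8.
King squares — d7: attacked by Rf7; e7: attacked by Rf7; f7: attacked by Qg8; d8: attacked by Qg8; f8: attacked by Rf7.
Legal moves for Black: none.
In check with no legal moves → checkmate.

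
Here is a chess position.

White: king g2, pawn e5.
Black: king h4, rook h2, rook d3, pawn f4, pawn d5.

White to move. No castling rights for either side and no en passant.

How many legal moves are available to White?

3

White to move; king on g2.
In check: yes, from the black rook on h2.
Legal moves: Kxh2, Kg1, Kf1.
Count: 3.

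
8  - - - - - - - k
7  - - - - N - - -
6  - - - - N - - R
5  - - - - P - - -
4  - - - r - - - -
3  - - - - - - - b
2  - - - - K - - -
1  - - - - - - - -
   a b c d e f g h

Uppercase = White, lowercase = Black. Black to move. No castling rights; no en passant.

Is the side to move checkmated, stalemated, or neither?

checkmate

Black to move; black king on h8.
In check: yes, from the white rook on h6.
King squares — g7: attacked by Ne6; h7: attacked by Rh6; g8: attacked by Ne7.
Legal moves for Black: none.
In check with no legal moves → checkmate.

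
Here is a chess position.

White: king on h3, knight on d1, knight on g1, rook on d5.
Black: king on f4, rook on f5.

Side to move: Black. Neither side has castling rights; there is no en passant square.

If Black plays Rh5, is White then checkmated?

no

After Rh5: white king on h3; in check: yes, from the black rook on h5.
White has 2 legal replies: Kg2, Rxh5.
In check but a legal move exists → not checkmate.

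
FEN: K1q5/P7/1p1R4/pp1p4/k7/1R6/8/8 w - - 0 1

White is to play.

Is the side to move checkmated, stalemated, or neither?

White to move; white king on a8.
In check: yes, from the black queen on c8.
King squares — a7: own pawn; b7: attacked by Qc8; b8: attacked by Qc8.
Legal moves for White: none.
In check with no legal moves → checkmate.

checkmate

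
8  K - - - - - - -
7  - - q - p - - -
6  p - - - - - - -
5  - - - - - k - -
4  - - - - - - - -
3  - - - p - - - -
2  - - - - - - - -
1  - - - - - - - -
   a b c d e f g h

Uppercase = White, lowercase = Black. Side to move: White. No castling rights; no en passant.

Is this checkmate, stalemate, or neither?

stalemate

White to move; white king on a8.
In check: no.
King squares — a7: attacked by Qc7; b7: attacked by Qc7; b8: attacked by Qc7.
Legal moves for White: none.
Not in check and no legal moves → stalemate.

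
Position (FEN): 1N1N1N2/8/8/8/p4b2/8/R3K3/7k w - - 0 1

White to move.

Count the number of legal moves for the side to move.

23

White to move; king on e2.
In check: no.
Legal moves: Nh7, Nfd7, Ng6, Nfe6, Nf7, Nb7, Nde6, Ndc6, Nbd7, Nbc6, Na6, Kf3, Kd3, Kf2, Kf1, Ke1, Kd1, Rxa4, Ra3, Rd2, Rc2, Rb2, Ra1+.
Count: 23.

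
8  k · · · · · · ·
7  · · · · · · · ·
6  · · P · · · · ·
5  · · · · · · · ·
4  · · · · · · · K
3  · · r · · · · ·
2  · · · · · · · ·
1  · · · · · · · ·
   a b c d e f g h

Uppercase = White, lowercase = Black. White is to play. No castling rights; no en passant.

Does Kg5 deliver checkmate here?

no

After Kg5: black king on a8; in check: no.
Black is not in check, so this cannot be checkmate.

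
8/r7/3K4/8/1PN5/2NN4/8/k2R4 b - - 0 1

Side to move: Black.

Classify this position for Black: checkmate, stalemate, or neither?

checkmate

Black to move; black king on a1.
In check: yes, from the white rook on d1.
King squares — b1: attacked by Rd1; a2: attacked by Nc3; b2: attacked by Nd3.
Legal moves for Black: none.
In check with no legal moves → checkmate.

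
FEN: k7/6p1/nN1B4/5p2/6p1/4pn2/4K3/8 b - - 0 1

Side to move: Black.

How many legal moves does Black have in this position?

2

Black to move; king on a8.
In check: yes, from the white knight on b6.
Legal moves: Kb7, Ka7.
Count: 2.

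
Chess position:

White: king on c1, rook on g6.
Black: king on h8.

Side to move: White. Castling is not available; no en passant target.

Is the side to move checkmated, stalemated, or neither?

neither

White to move; white king on c1.
In check: no.
Legal moves for White include: Rg8+, Rg7, Rh6+, Rf6, Re6, Rd6, Rc6, Rb6, Ra6, Rg5, Rg4, Rg3, Rg2, Rg1, Kd2, Kc2, Kb2, Kd1, ... (list truncated; more exist).
White has legal moves and is not in check → neither.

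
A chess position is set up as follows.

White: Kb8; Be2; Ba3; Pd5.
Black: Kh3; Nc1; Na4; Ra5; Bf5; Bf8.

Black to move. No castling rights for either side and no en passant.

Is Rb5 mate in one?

no

After Rb5: white king on b8; in check: yes, from the black rook on b5.
White has 4 legal replies: Ka8, Kc7, Ka7, Bxb5.
In check but a legal move exists → not checkmate.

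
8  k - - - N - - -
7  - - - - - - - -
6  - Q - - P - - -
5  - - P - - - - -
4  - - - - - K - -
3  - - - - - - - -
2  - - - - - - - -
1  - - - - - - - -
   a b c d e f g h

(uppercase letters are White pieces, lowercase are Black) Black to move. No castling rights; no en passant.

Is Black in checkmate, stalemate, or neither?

stalemate

Black to move; black king on a8.
In check: no.
King squares — a7: attacked by Qb6; b7: attacked by Qb6; b8: attacked by Qb6.
Legal moves for Black: none.
Not in check and no legal moves → stalemate.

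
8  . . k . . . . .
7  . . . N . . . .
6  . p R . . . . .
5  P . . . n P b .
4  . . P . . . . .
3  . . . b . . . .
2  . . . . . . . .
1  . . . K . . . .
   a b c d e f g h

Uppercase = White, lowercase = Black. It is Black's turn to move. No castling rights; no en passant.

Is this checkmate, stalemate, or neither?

Black to move; black king on c8.
In check: yes, from the white rook on c6.
King squares — b7: available; c7: attacked by Rc6; d7: available; b8: attacked by Nd7; d8: available.
Legal moves for Black: Kd8, Kxd7, Kb7, Nxc6.
Black is in check but has 4 legal moves → neither.

neither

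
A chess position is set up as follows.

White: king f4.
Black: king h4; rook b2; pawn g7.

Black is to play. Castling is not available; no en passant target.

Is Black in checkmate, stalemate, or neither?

Black to move; black king on h4.
In check: no.
Legal moves for Black: Kh5, Kh3, Rb8, Rb7, Rb6, Rb5, Rb4+, Rb3, Rh2, Rg2, Rf2+, Re2, Rd2, Rc2, Ra2, Rb1, g6, g5+.
Black has 18 legal moves and is not in check → neither.

neither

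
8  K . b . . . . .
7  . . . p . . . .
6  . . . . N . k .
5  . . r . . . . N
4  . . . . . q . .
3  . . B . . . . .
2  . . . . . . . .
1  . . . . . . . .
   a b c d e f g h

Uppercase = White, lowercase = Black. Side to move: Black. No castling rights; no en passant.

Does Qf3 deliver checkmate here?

no

After Qf3: white king on a8; in check: yes, from the black queen on f3.
White has 2 legal replies: Kb8, Ka7.
In check but a legal move exists → not checkmate.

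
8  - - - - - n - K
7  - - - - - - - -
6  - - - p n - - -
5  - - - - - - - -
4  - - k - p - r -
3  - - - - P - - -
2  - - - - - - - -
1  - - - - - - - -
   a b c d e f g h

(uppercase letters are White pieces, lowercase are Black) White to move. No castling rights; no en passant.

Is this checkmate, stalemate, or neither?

stalemate

White to move; white king on h8.
In check: no.
King squares — g7: attacked by Rg4; h7: attacked by Nf8; g8: attacked by Rg4.
Legal moves for White: none.
Not in check and no legal moves → stalemate.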